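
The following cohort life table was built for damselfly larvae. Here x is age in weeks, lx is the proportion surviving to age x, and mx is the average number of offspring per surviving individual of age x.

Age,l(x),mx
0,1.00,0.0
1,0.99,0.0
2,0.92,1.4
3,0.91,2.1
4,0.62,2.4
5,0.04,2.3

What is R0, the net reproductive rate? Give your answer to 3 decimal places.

lx·mx by age: 0, 0, 1.288, 1.911, 1.488, 0.092
R0 = Σ lx·mx = 4.779 → 4.779

4.779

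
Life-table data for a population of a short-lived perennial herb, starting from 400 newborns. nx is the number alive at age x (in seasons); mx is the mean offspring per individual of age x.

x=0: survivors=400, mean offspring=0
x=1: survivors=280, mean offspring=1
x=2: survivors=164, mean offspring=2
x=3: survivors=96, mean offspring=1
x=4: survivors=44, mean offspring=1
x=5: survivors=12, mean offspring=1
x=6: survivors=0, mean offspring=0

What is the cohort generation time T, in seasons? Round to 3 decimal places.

lx = nx/n0 = nx/400: 1, 0.7, 0.41, 0.24, 0.11, 0.03, 0
lx·mx: 0, 0.7, 0.82, 0.24, 0.11, 0.03, 0 → R0 = 1.9
x·lx·mx: 0, 0.7, 1.64, 0.72, 0.44, 0.15, 0 → Σ = 3.65
T = 3.65 / 1.9 = 1.921053… → 1.921

1.921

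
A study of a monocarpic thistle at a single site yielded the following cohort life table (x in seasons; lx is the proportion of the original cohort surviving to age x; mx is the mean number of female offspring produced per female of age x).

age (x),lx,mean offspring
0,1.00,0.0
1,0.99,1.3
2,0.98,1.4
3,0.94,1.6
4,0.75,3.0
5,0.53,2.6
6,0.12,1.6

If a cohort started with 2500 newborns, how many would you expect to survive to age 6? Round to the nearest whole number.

300

Expected survivors = N0 · l_6 = 2500 × 0.12 = 300 → 300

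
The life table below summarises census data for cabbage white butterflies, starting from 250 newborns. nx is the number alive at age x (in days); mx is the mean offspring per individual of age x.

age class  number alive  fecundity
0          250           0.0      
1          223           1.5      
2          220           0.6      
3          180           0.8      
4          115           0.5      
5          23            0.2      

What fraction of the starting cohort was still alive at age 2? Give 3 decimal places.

l_2 = n_2/n_0 = 220/250 = 0.88 → 0.880

0.880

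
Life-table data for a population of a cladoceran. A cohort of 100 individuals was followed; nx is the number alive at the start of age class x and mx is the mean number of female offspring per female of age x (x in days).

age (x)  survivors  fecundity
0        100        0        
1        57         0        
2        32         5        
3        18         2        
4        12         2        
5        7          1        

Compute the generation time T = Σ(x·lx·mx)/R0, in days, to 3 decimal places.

lx = nx/n0 = nx/100: 1, 0.57, 0.32, 0.18, 0.12, 0.07
lx·mx: 0, 0, 1.6, 0.36, 0.24, 0.07 → R0 = 2.27
x·lx·mx: 0, 0, 3.2, 1.08, 0.96, 0.35 → Σ = 5.59
T = 5.59 / 2.27 = 2.462555… → 2.463

2.463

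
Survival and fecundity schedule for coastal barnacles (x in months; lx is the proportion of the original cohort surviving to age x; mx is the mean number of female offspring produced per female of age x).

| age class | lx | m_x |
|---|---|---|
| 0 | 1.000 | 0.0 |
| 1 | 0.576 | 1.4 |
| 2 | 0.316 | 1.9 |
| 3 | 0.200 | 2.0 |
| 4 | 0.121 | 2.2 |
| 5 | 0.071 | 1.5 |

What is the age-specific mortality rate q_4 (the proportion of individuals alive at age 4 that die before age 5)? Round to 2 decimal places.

0.41

q_4 = (l_4 − l_5) / l_4 = (0.121 − 0.071) / 0.121
     = 0.05 / 0.121 = 0.413223… → 0.41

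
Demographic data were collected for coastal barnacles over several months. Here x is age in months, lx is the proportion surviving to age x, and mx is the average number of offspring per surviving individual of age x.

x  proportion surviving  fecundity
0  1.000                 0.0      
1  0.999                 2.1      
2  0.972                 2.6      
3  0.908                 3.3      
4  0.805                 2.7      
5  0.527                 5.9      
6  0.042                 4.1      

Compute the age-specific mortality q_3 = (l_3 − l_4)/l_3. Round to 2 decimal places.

0.11

q_3 = (l_3 − l_4) / l_3 = (0.908 − 0.805) / 0.908
     = 0.103 / 0.908 = 0.113436… → 0.11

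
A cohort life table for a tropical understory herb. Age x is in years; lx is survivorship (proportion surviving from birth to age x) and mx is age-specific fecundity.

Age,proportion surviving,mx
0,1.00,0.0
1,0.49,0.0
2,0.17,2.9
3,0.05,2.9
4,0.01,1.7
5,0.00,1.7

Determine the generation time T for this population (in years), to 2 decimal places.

2.27

lx·mx: 0, 0, 0.493, 0.145, 0.017, 0 → R0 = 0.655
x·lx·mx: 0, 0, 0.986, 0.435, 0.068, 0 → Σ = 1.489
T = 1.489 / 0.655 = 2.273282… → 2.27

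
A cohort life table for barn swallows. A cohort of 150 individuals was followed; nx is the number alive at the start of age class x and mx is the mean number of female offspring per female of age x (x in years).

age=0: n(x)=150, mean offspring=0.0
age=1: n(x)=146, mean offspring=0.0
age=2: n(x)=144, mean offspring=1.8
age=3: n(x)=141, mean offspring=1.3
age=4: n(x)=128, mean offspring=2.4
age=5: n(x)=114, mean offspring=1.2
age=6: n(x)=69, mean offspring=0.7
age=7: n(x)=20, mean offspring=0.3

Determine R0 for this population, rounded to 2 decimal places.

lx = nx/n0 = nx/150: 1, 0.97333…, 0.96, 0.94, 0.85333…, 0.76, 0.46, 0.13333…
lx·mx by age: 0, 0, 1.728, 1.222, 2.048…, 0.912, 0.322, 0.04…
R0 = Σ lx·mx = 6.272… → 6.27

6.27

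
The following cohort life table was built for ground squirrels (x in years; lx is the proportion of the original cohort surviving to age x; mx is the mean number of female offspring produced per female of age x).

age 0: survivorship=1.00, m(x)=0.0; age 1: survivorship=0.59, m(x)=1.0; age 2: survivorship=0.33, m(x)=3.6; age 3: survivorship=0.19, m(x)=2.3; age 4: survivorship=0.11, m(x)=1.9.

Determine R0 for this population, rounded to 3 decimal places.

lx·mx by age: 0, 0.59, 1.188, 0.437, 0.209
R0 = Σ lx·mx = 2.424 → 2.424

2.424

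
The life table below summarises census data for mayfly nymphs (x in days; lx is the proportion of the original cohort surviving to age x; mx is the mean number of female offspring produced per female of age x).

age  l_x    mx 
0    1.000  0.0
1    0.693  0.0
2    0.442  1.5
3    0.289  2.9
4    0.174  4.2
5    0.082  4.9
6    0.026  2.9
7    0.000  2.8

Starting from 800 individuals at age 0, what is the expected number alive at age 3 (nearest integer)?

Expected survivors = N0 · l_3 = 800 × 0.289 = 231.2 → 231

231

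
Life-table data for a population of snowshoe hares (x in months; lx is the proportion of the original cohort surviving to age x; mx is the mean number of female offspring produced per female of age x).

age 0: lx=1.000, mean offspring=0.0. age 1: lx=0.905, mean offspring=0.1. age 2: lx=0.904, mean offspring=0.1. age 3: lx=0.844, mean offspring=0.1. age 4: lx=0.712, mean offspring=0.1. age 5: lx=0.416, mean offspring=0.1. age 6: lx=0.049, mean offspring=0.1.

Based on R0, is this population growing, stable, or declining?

declining

R0 = Σ lx·mx = 0 + 0.0905 + 0.0904 + 0.0844 + 0.0712 + 0.0416 + 0.0049 = 0.383
R0 < 1, so the population is declining.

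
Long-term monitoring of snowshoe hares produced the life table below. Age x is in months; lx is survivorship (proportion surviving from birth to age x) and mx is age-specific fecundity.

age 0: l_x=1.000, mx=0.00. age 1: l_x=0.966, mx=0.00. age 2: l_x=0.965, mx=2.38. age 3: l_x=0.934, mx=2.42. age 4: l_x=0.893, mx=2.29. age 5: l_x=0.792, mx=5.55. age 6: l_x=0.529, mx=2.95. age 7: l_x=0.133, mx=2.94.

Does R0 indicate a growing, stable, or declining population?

R0 = Σ lx·mx = 0 + 0 + 2.2967 + 2.26028 + 2.04497 + 4.3956 + 1.56055 + 0.39102 = 12.94912
R0 > 1, so the population is growing.

growing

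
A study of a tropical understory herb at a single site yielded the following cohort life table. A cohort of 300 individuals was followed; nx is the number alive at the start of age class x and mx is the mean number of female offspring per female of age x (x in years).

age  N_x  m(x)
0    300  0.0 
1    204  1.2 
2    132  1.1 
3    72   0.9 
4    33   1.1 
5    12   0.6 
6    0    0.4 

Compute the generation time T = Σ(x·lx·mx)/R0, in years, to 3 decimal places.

lx = nx/n0 = nx/300: 1, 0.68, 0.44, 0.24, 0.11, 0.04, 0
lx·mx: 0, 0.816, 0.484, 0.216, 0.121, 0.024, 0 → R0 = 1.661
x·lx·mx: 0, 0.816, 0.968, 0.648, 0.484, 0.12, 0 → Σ = 3.036
T = 3.036 / 1.661 = 1.827815… → 1.828

1.828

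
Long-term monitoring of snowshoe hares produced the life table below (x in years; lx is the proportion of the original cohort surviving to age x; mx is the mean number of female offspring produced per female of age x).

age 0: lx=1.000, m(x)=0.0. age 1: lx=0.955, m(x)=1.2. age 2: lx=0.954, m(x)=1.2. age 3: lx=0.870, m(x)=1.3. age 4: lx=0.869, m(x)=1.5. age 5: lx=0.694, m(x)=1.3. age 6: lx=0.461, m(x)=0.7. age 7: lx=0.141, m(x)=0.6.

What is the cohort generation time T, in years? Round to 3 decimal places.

lx·mx: 0, 1.146, 1.1448, 1.131, 1.3035, 0.9022, 0.3227, 0.0846 → R0 = 6.0348
x·lx·mx: 0, 1.146, 2.2896, 3.393, 5.214, 4.511, 1.9362, 0.5922 → Σ = 19.082
T = 19.082 / 6.0348 = 3.161994… → 3.162

3.162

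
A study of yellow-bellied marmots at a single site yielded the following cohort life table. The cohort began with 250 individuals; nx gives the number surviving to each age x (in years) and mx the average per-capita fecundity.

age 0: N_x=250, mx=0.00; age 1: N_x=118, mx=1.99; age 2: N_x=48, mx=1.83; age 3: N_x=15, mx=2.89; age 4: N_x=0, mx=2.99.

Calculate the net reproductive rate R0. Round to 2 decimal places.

lx = nx/n0 = nx/250: 1, 0.472, 0.192, 0.06, 0
lx·mx by age: 0, 0.93928, 0.35136, 0.1734, 0
R0 = Σ lx·mx = 1.46404 → 1.46

1.46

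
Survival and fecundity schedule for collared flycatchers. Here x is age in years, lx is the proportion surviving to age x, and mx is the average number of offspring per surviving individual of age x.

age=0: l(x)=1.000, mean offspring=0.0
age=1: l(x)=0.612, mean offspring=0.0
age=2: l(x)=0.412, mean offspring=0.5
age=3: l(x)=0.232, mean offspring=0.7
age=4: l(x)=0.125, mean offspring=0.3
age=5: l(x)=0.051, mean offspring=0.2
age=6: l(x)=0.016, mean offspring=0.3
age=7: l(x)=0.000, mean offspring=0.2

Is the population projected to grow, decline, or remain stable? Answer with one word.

declining

R0 = Σ lx·mx = 0 + 0 + 0.206 + 0.1624 + 0.0375 + 0.0102 + 0.0048 + 0 = 0.4209
R0 < 1, so the population is declining.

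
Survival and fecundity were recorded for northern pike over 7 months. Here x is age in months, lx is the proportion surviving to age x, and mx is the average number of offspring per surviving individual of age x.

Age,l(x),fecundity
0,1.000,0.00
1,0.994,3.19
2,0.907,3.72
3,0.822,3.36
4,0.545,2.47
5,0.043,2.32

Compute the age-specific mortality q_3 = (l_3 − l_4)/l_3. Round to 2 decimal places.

0.34

q_3 = (l_3 − l_4) / l_3 = (0.822 − 0.545) / 0.822
     = 0.277 / 0.822 = 0.336983… → 0.34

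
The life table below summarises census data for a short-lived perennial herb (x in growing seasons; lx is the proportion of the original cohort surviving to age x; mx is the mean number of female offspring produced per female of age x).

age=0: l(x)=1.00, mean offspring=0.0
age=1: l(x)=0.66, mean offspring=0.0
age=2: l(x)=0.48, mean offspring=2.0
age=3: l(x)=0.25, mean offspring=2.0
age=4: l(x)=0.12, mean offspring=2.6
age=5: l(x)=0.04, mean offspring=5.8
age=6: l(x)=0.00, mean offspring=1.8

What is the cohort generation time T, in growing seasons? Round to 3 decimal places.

2.908

lx·mx: 0, 0, 0.96, 0.5, 0.312, 0.232, 0 → R0 = 2.004
x·lx·mx: 0, 0, 1.92, 1.5, 1.248, 1.16, 0 → Σ = 5.828
T = 5.828 / 2.004 = 2.908184… → 2.908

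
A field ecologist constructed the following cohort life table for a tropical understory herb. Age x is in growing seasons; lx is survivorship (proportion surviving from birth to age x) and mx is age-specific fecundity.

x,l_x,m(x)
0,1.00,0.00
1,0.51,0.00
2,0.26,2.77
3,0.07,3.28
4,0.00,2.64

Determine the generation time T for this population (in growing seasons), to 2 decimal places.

2.24

lx·mx: 0, 0, 0.7202, 0.2296, 0 → R0 = 0.9498
x·lx·mx: 0, 0, 1.4404, 0.6888, 0 → Σ = 2.1292
T = 2.1292 / 0.9498 = 2.241735… → 2.24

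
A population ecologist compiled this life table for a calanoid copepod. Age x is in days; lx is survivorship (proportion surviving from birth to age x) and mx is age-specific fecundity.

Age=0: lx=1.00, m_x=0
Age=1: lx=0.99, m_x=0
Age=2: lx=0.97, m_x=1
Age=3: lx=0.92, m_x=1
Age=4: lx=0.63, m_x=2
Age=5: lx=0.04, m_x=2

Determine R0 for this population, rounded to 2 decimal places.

3.23

lx·mx by age: 0, 0, 0.97, 0.92, 1.26, 0.08
R0 = Σ lx·mx = 3.23 → 3.23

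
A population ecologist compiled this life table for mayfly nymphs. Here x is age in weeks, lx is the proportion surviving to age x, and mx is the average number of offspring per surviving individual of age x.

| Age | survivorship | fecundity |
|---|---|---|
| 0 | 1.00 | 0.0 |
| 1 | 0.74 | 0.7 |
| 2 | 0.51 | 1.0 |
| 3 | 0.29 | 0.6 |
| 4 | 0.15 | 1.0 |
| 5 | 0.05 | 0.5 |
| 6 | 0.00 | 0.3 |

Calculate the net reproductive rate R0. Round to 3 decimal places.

1.377

lx·mx by age: 0, 0.518, 0.51, 0.174, 0.15, 0.025, 0
R0 = Σ lx·mx = 1.377 → 1.377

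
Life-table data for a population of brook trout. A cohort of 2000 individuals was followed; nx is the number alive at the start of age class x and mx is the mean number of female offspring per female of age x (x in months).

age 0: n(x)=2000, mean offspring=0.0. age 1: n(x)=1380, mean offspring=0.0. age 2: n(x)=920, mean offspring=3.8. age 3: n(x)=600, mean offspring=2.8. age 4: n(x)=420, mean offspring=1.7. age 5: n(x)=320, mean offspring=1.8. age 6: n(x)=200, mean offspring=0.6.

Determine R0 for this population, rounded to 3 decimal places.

lx = nx/n0 = nx/2000: 1, 0.69, 0.46, 0.3, 0.21, 0.16, 0.1
lx·mx by age: 0, 0, 1.748, 0.84, 0.357, 0.288, 0.06
R0 = Σ lx·mx = 3.293 → 3.293

3.293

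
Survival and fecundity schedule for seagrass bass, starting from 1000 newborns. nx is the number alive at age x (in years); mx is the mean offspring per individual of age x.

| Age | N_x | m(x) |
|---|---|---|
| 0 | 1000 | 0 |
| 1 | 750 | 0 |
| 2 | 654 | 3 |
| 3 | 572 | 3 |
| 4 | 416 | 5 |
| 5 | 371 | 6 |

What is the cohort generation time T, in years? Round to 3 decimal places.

3.572

lx = nx/n0 = nx/1000: 1, 0.75, 0.654, 0.572, 0.416, 0.371
lx·mx: 0, 0, 1.962, 1.716, 2.08, 2.226 → R0 = 7.984
x·lx·mx: 0, 0, 3.924, 5.148, 8.32, 11.13 → Σ = 28.522
T = 28.522 / 7.984 = 3.572395… → 3.572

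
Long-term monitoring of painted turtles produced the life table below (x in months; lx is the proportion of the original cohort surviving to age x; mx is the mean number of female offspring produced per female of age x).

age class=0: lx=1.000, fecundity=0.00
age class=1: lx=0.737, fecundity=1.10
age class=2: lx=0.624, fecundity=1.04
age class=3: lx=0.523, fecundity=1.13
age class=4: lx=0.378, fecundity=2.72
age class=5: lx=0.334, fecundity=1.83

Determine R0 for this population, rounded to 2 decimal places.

3.69

lx·mx by age: 0, 0.8107, 0.64896, 0.59099, 1.02816, 0.61122
R0 = Σ lx·mx = 3.69003 → 3.69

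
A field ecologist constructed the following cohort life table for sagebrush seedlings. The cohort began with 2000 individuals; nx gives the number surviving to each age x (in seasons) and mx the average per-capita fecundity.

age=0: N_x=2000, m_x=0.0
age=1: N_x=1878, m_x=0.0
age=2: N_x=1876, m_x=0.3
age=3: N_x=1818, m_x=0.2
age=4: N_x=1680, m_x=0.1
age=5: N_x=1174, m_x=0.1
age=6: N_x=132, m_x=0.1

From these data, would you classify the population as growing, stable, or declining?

lx = nx/n0 = nx/2000: 1, 0.939, 0.938, 0.909, 0.84, 0.587, 0.066
R0 = Σ lx·mx = 0 + 0 + 0.2814 + 0.1818 + 0.084 + 0.0587 + 0.0066 = 0.6125
R0 < 1, so the population is declining.

declining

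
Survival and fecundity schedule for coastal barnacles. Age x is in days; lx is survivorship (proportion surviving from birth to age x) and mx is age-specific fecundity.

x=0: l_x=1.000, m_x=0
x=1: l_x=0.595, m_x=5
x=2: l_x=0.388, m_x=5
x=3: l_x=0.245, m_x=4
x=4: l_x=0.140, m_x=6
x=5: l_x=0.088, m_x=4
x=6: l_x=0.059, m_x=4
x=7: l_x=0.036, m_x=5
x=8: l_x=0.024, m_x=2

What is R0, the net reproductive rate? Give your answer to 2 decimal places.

lx·mx by age: 0, 2.975, 1.94, 0.98, 0.84, 0.352, 0.236, 0.18, 0.048
R0 = Σ lx·mx = 7.551 → 7.55

7.55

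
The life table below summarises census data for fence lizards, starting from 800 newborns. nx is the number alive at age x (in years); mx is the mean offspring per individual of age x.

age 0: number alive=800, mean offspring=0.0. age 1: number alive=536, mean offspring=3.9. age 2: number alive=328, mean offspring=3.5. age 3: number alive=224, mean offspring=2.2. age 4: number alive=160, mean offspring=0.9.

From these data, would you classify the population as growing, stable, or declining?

lx = nx/n0 = nx/800: 1, 0.67, 0.41, 0.28, 0.2
R0 = Σ lx·mx = 0 + 2.613 + 1.435 + 0.616 + 0.18 = 4.844
R0 > 1, so the population is growing.

growing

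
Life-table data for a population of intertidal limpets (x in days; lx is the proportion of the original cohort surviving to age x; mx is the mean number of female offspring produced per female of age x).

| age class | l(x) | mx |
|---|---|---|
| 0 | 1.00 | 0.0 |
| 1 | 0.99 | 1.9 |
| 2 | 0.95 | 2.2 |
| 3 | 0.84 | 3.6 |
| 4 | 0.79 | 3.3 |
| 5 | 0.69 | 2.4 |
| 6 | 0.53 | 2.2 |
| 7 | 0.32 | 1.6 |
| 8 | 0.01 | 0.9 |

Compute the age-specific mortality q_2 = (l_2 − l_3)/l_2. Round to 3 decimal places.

q_2 = (l_2 − l_3) / l_2 = (0.95 − 0.84) / 0.95
     = 0.11 / 0.95 = 0.115789… → 0.116

0.116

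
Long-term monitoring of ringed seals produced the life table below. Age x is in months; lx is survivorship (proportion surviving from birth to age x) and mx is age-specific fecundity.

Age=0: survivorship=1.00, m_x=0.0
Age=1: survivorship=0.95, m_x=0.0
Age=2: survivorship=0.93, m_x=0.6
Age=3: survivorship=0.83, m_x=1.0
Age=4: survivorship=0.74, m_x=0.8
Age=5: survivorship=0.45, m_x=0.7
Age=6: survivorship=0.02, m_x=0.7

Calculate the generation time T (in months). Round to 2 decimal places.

lx·mx: 0, 0, 0.558, 0.83, 0.592, 0.315, 0.014 → R0 = 2.309
x·lx·mx: 0, 0, 1.116, 2.49, 2.368, 1.575, 0.084 → Σ = 7.633
T = 7.633 / 2.309 = 3.30576… → 3.31

3.31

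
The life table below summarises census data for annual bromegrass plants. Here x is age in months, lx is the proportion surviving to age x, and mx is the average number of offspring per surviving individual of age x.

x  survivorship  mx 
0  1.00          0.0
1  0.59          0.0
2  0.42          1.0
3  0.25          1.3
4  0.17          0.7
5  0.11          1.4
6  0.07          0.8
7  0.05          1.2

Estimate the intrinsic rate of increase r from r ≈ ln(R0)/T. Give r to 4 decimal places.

0.0374

R0 = Σ lx·mx = 0 + 0 + 0.42 + 0.325 + 0.119 + 0.154 + 0.056 + 0.06 = 1.134
Σ x·lx·mx = 3.817; T = 3.817/1.134 = 3.36596…
r ≈ ln(R0)/T = ln(1.134)/3.36596… = 0.03736… → 0.0374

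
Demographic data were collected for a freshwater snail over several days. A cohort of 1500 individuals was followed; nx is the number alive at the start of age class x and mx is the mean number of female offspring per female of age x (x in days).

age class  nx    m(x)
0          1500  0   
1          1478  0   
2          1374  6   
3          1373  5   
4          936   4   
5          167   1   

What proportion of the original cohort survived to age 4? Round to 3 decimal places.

0.624

l_4 = n_4/n_0 = 936/1500 = 0.624 → 0.624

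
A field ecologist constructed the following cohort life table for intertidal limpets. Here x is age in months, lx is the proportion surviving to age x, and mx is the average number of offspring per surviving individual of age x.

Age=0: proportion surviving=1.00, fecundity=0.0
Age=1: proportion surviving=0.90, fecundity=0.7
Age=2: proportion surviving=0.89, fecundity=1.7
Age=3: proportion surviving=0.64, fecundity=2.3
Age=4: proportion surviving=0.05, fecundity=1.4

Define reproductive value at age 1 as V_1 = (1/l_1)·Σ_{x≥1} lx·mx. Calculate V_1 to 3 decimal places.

4.094

lx·mx for x ≥ 1: 0.63, 1.513, 1.472, 0.07 → sum = 3.685
V_1 = 3.685 / l_1 = 3.685 / 0.9 = 4.094444… → 4.094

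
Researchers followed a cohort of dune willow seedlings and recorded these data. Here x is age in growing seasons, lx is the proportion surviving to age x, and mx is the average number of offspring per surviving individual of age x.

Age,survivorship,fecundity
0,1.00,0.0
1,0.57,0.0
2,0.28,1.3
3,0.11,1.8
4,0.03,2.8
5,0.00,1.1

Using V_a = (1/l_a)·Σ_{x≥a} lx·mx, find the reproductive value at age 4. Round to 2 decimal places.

lx·mx for x ≥ 4: 0.084, 0 → sum = 0.084
V_4 = 0.084 / l_4 = 0.084 / 0.03 = 2.8 → 2.80

2.80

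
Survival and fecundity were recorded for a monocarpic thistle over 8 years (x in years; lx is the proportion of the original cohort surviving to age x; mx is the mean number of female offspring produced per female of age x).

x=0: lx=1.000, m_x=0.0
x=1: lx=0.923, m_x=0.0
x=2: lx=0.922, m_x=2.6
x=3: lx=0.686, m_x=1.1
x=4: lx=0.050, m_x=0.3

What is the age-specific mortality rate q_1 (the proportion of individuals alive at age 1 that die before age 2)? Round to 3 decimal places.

q_1 = (l_1 − l_2) / l_1 = (0.923 − 0.922) / 0.923
     = 0.001 / 0.923 = 0.001083… → 0.001

0.001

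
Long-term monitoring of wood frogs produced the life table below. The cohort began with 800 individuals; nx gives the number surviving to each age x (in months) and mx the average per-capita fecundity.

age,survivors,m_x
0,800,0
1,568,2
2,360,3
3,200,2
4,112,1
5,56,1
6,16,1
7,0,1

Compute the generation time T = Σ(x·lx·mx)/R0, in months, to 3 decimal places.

1.900

lx = nx/n0 = nx/800: 1, 0.71, 0.45, 0.25, 0.14, 0.07, 0.02, 0
lx·mx: 0, 1.42, 1.35, 0.5, 0.14, 0.07, 0.02, 0 → R0 = 3.5
x·lx·mx: 0, 1.42, 2.7, 1.5, 0.56, 0.35, 0.12, 0 → Σ = 6.65
T = 6.65 / 3.5 = 1.9 → 1.900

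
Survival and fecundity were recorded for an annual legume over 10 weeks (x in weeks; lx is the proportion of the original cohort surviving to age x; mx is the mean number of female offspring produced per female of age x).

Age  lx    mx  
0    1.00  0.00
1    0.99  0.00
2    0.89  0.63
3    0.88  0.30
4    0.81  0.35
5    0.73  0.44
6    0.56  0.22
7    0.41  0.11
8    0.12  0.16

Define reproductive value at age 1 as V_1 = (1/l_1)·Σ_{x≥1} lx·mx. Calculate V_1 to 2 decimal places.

1.63

lx·mx for x ≥ 1: 0, 0.5607, 0.264, 0.2835, 0.3212, 0.1232, 0.0451, 0.0192 → sum = 1.6169
V_1 = 1.6169 / l_1 = 1.6169 / 0.99 = 1.633232… → 1.63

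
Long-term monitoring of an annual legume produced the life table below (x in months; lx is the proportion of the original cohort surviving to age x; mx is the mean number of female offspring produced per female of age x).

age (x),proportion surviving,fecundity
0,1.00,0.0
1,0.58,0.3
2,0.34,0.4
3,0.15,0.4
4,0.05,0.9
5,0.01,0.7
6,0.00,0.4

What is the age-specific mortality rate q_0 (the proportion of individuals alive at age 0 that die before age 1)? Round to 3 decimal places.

q_0 = (l_0 − l_1) / l_0 = (1 − 0.58) / 1
     = 0.42 / 1 = 0.42 → 0.420

0.420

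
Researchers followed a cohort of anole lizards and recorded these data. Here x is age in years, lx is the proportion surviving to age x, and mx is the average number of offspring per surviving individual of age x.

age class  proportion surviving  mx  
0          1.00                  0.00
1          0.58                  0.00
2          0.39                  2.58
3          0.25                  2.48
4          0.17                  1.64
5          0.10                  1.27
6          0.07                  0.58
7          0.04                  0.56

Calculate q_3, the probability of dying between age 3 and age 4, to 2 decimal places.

q_3 = (l_3 − l_4) / l_3 = (0.25 − 0.17) / 0.25
     = 0.08 / 0.25 = 0.32 → 0.32

0.32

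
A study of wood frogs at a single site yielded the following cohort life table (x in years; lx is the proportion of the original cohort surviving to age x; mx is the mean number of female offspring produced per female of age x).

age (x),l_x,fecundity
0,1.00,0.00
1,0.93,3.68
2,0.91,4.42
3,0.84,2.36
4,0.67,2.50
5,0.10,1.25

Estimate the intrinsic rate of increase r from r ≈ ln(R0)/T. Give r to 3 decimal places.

R0 = Σ lx·mx = 0 + 3.4224 + 4.0222 + 1.9824 + 1.675 + 0.125 = 11.227
Σ x·lx·mx = 24.739; T = 24.739/11.227 = 2.20353…
r ≈ ln(R0)/T = ln(11.227)/2.20353… = 1.09748… → 1.097

1.097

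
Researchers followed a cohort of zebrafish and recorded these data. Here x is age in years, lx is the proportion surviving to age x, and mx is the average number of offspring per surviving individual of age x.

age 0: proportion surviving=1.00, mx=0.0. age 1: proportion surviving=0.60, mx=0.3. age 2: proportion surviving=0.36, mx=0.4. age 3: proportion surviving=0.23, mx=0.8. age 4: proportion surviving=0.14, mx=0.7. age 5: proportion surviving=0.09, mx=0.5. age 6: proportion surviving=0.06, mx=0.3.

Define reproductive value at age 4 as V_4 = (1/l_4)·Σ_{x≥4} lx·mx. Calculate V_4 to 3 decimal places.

lx·mx for x ≥ 4: 0.098, 0.045, 0.018 → sum = 0.161
V_4 = 0.161 / l_4 = 0.161 / 0.14 = 1.15 → 1.150

1.150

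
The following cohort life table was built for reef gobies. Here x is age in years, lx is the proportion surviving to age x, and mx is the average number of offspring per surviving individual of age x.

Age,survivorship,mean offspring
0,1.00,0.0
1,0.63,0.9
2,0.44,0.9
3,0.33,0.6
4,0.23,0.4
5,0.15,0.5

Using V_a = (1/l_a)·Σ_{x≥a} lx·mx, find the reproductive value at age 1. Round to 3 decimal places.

2.108

lx·mx for x ≥ 1: 0.567, 0.396, 0.198, 0.092, 0.075 → sum = 1.328
V_1 = 1.328 / l_1 = 1.328 / 0.63 = 2.107937… → 2.108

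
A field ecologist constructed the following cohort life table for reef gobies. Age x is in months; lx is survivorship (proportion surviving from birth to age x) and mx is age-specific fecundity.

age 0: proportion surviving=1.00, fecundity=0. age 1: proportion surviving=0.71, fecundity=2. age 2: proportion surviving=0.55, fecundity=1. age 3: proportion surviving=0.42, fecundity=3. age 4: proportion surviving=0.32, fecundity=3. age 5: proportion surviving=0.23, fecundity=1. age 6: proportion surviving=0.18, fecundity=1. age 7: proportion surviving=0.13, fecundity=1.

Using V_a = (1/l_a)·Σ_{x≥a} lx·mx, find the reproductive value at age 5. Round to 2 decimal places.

2.35

lx·mx for x ≥ 5: 0.23, 0.18, 0.13 → sum = 0.54
V_5 = 0.54 / l_5 = 0.54 / 0.23 = 2.347826… → 2.35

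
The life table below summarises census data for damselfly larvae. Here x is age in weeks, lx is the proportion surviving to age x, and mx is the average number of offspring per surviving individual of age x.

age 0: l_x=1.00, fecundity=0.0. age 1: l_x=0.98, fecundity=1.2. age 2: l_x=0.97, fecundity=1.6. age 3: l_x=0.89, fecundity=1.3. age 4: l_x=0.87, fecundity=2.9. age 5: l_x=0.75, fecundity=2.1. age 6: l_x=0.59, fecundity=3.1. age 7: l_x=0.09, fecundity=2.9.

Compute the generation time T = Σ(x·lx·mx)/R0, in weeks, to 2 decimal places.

lx·mx: 0, 1.176, 1.552, 1.157, 2.523, 1.575, 1.829, 0.261 → R0 = 10.073
x·lx·mx: 0, 1.176, 3.104, 3.471, 10.092, 7.875, 10.974, 1.827 → Σ = 38.519
T = 38.519 / 10.073 = 3.823985… → 3.82

3.82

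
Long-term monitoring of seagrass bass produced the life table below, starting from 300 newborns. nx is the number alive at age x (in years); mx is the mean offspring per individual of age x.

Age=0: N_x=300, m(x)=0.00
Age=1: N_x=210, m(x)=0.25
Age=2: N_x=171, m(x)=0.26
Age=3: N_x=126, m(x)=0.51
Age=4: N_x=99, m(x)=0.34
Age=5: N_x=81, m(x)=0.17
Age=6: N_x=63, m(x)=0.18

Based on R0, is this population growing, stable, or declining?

declining

lx = nx/n0 = nx/300: 1, 0.7, 0.57, 0.42, 0.33, 0.27, 0.21
R0 = Σ lx·mx = 0 + 0.175 + 0.1482 + 0.2142 + 0.1122 + 0.0459 + 0.0378 = 0.7333
R0 < 1, so the population is declining.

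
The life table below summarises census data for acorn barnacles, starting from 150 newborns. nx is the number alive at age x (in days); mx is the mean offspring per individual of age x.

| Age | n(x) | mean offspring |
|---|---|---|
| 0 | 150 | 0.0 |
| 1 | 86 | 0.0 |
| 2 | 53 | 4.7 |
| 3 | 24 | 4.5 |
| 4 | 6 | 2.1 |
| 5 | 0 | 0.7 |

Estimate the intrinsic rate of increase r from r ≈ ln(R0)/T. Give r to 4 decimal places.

0.3822

lx = nx/n0 = nx/150: 1, 0.57333…, 0.35333…, 0.16, 0.04, 0
R0 = Σ lx·mx = 0 + 0 + 1.66067… + 0.72 + 0.084 + 0 = 2.464667…
Σ x·lx·mx = 5.817333…; T = 5.817333…/2.464667… = 2.36029…
r ≈ ln(R0)/T = ln(2.464667…)/2.36029… = 0.38218… → 0.3822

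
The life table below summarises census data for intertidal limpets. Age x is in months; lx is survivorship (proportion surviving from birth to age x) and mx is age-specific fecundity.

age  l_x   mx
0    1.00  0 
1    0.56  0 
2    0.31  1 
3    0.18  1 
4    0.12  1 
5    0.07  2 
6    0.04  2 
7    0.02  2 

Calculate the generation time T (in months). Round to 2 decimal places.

lx·mx: 0, 0, 0.31, 0.18, 0.12, 0.14, 0.08, 0.04 → R0 = 0.87
x·lx·mx: 0, 0, 0.62, 0.54, 0.48, 0.7, 0.48, 0.28 → Σ = 3.1
T = 3.1 / 0.87 = 3.563218… → 3.56

3.56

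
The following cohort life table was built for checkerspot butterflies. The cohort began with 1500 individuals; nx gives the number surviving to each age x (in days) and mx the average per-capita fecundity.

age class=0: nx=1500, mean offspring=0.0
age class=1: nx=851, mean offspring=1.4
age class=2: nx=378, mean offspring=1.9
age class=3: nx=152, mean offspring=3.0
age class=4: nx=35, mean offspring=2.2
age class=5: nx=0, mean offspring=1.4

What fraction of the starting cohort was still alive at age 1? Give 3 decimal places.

0.567

l_1 = n_1/n_0 = 851/1500 = 0.567333… → 0.567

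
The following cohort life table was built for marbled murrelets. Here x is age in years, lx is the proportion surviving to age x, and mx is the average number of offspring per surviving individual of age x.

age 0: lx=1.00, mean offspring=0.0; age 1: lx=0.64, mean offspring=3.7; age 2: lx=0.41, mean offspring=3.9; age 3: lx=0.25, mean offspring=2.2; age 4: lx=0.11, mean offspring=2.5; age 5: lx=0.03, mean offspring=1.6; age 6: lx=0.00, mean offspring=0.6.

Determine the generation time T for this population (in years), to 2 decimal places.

lx·mx: 0, 2.368, 1.599, 0.55, 0.275, 0.048, 0 → R0 = 4.84
x·lx·mx: 0, 2.368, 3.198, 1.65, 1.1, 0.24, 0 → Σ = 8.556
T = 8.556 / 4.84 = 1.767769… → 1.77

1.77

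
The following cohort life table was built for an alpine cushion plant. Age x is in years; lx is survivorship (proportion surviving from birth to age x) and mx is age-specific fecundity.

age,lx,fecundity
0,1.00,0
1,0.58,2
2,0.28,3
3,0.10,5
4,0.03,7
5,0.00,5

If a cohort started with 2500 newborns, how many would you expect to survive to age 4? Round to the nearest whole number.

75

Expected survivors = N0 · l_4 = 2500 × 0.03 = 75 → 75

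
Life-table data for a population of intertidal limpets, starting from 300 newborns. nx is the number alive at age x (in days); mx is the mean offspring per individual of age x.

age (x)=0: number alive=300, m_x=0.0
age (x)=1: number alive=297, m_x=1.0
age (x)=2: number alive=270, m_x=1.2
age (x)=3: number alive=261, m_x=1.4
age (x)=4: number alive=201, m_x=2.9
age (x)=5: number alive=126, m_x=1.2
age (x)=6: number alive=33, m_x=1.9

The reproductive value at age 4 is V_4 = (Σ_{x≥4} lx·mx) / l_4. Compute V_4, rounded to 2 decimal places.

lx = nx/n0 = nx/300: 1, 0.99, 0.9, 0.87, 0.67, 0.42, 0.11
lx·mx for x ≥ 4: 1.943, 0.504, 0.209 → sum = 2.656
V_4 = 2.656 / l_4 = 2.656 / 0.67 = 3.964179… → 3.96

3.96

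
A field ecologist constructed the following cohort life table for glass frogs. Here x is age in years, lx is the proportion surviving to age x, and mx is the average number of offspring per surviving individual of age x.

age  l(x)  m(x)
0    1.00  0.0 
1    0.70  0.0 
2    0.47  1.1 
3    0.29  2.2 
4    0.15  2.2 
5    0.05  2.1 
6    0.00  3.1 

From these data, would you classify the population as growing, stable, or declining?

R0 = Σ lx·mx = 0 + 0 + 0.517 + 0.638 + 0.33 + 0.105 + 0 = 1.59
R0 > 1, so the population is growing.

growing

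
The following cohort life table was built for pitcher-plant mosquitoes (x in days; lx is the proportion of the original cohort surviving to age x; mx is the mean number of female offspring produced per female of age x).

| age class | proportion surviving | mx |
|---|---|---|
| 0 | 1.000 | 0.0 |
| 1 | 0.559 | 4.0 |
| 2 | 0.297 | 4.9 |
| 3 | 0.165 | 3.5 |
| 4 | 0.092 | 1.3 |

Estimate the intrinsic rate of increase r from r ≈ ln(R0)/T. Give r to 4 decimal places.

R0 = Σ lx·mx = 0 + 2.236 + 1.4553 + 0.5775 + 0.1196 = 4.3884
Σ x·lx·mx = 7.3575; T = 7.3575/4.3884 = 1.67658…
r ≈ ln(R0)/T = ln(4.3884)/1.67658… = 0.882132… → 0.8821

0.8821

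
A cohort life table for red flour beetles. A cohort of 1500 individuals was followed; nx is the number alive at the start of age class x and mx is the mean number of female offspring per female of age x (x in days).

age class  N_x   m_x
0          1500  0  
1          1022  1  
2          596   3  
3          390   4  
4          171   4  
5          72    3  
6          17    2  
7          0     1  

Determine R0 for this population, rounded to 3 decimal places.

lx = nx/n0 = nx/1500: 1, 0.68133…, 0.39733…, 0.26, 0.114, 0.048, 0.01133…, 0
lx·mx by age: 0, 0.681333…, 1.192…, 1.04, 0.456, 0.144, 0.022667…, 0
R0 = Σ lx·mx = 3.536… → 3.536

3.536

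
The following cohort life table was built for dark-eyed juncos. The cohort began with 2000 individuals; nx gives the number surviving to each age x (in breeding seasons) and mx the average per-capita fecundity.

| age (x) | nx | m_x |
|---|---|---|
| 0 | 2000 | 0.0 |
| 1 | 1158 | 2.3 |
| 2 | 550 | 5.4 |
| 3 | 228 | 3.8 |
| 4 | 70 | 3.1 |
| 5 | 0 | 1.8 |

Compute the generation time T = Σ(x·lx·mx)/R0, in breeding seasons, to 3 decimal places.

lx = nx/n0 = nx/2000: 1, 0.579, 0.275, 0.114, 0.035, 0
lx·mx: 0, 1.3317, 1.485, 0.4332, 0.1085, 0 → R0 = 3.3584
x·lx·mx: 0, 1.3317, 2.97, 1.2996, 0.434, 0 → Σ = 6.0353
T = 6.0353 / 3.3584 = 1.797076… → 1.797

1.797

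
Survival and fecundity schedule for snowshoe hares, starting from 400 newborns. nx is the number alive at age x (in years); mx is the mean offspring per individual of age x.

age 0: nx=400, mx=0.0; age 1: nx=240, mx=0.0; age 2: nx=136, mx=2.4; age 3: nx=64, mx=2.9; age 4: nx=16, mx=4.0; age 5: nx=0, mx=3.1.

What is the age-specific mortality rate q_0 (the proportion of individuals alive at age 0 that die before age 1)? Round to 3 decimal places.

lx = nx/n0 = nx/400: 1, 0.6, 0.34, 0.16, 0.04, 0
q_0 = (l_0 − l_1) / l_0 = (1 − 0.6) / 1
     = 0.4 / 1 = 0.4 → 0.400

0.400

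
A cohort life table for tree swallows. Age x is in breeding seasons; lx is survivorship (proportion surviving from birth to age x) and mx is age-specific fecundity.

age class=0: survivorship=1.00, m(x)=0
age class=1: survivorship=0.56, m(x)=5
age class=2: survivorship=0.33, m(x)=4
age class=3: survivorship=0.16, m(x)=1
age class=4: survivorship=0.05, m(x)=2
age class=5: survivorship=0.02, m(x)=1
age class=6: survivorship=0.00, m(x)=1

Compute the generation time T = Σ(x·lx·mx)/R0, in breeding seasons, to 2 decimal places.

1.46

lx·mx: 0, 2.8, 1.32, 0.16, 0.1, 0.02, 0 → R0 = 4.4
x·lx·mx: 0, 2.8, 2.64, 0.48, 0.4, 0.1, 0 → Σ = 6.42
T = 6.42 / 4.4 = 1.459091… → 1.46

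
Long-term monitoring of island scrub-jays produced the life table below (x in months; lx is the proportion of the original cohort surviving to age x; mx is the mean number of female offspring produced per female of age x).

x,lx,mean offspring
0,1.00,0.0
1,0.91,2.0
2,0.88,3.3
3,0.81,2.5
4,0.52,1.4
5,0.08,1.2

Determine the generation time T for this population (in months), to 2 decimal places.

lx·mx: 0, 1.82, 2.904, 2.025, 0.728, 0.096 → R0 = 7.573
x·lx·mx: 0, 1.82, 5.808, 6.075, 2.912, 0.48 → Σ = 17.095
T = 17.095 / 7.573 = 2.257362… → 2.26

2.26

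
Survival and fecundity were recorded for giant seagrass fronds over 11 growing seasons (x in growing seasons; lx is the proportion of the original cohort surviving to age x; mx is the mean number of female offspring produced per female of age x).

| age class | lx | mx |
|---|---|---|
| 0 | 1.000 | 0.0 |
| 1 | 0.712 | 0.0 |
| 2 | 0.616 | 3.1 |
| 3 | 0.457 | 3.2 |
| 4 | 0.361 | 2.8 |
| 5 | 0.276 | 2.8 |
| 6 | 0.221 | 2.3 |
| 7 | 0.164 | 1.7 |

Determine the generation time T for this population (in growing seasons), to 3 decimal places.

lx·mx: 0, 0, 1.9096, 1.4624, 1.0108, 0.7728, 0.5083, 0.2788 → R0 = 5.9427
x·lx·mx: 0, 0, 3.8192, 4.3872, 4.0432, 3.864, 3.0498, 1.9516 → Σ = 21.115
T = 21.115 / 5.9427 = 3.553099… → 3.553

3.553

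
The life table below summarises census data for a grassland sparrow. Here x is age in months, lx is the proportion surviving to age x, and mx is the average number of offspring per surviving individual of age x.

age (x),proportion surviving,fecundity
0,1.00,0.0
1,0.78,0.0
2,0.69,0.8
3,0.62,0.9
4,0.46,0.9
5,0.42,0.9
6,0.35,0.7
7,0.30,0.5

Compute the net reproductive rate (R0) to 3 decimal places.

2.297

lx·mx by age: 0, 0, 0.552, 0.558, 0.414, 0.378, 0.245, 0.15
R0 = Σ lx·mx = 2.297 → 2.297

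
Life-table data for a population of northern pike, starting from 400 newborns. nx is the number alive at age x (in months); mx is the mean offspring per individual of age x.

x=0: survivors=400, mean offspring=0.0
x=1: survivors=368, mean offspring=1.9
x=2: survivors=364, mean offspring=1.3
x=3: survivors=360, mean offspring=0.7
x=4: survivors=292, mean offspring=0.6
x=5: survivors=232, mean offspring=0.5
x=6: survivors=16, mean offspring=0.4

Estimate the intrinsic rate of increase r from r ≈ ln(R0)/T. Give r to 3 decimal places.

lx = nx/n0 = nx/400: 1, 0.92, 0.91, 0.9, 0.73, 0.58, 0.04
R0 = Σ lx·mx = 0 + 1.748 + 1.183 + 0.63 + 0.438 + 0.29 + 0.016 = 4.305
Σ x·lx·mx = 9.302; T = 9.302/4.305 = 2.16074…
r ≈ ln(R0)/T = ln(4.305)/2.16074… = 0.67559… → 0.676

0.676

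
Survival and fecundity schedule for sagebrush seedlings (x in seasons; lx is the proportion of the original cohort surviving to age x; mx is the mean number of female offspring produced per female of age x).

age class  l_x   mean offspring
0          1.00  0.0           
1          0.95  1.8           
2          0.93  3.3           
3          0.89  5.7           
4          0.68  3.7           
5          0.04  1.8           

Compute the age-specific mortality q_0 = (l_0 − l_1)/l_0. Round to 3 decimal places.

0.050

q_0 = (l_0 − l_1) / l_0 = (1 − 0.95) / 1
     = 0.05 / 1 = 0.05 → 0.050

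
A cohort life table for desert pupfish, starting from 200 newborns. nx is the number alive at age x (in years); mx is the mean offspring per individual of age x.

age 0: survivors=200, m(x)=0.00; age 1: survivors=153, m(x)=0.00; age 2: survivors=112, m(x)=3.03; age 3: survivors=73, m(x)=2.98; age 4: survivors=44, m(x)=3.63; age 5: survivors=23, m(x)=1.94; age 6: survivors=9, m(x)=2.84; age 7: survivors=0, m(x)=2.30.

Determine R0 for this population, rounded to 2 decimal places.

3.93

lx = nx/n0 = nx/200: 1, 0.765, 0.56, 0.365, 0.22, 0.115, 0.045, 0
lx·mx by age: 0, 0, 1.6968, 1.0877, 0.7986, 0.2231, 0.1278, 0
R0 = Σ lx·mx = 3.934 → 3.93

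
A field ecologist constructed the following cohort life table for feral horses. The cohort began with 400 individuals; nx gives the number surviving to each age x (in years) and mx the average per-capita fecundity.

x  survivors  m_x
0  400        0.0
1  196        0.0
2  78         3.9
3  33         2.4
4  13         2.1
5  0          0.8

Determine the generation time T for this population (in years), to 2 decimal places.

lx = nx/n0 = nx/400: 1, 0.49, 0.195, 0.0825, 0.0325, 0
lx·mx: 0, 0, 0.7605, 0.198, 0.06825, 0 → R0 = 1.02675
x·lx·mx: 0, 0, 1.521, 0.594, 0.273, 0 → Σ = 2.388
T = 2.388 / 1.02675 = 2.325785… → 2.33

2.33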